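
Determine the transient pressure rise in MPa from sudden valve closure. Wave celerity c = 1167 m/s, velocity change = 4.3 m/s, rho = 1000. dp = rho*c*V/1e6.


dp = 1000 * 1167 * 4.3 / 1e6 = 5.0181 MPa


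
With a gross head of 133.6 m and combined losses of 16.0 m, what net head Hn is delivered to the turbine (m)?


Hn = 133.6 - 16.0 = 117.6000 m


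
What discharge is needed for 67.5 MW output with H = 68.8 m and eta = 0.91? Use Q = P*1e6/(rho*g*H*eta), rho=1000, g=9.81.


Q = 67.5 * 1e6 / (1000 * 9.81 * 68.8 * 0.91) = 109.9018 m^3/s


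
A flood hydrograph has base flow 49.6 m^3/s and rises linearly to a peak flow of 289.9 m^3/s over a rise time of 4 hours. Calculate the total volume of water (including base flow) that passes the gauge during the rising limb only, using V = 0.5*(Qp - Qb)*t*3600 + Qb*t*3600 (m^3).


V = 0.5*(289.9 - 49.6)*4*3600 + 49.6*4*3600 = 2.4444e+06 m^3


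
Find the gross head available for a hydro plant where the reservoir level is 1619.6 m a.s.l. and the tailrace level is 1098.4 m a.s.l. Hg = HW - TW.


Hg = 1619.6 - 1098.4 = 521.2000 m


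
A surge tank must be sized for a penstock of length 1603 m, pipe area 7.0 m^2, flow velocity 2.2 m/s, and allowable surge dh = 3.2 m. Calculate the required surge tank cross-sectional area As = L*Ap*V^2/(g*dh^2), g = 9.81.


As = 1603 * 7.0 * 2.2^2 / (9.81 * 3.2^2) = 540.6397 m^2


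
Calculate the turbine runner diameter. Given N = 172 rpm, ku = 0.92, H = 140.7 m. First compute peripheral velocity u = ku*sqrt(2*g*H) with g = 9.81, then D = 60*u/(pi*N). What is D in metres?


u = 0.92 * sqrt(2*9.81*140.7) = 48.3375 m/s
D = 60 * 48.3375 / (pi * 172) = 5.3673 m


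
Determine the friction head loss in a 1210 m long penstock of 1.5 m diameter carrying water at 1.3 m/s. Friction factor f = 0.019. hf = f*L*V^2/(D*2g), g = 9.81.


hf = 0.019 * 1210 * 1.3^2 / (1.5 * 2 * 9.81) = 1.3202 m


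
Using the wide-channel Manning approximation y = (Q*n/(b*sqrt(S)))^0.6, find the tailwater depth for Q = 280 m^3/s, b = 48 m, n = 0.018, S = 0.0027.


y = (280 * 0.018 / (48 * 0.0027^0.5))^0.6 = 1.5251 m


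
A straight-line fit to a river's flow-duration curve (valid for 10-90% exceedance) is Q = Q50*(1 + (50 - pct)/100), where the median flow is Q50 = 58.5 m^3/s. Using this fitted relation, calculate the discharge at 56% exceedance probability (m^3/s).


Q = 58.5 * (1 + (50 - 56)/100) = 54.9900 m^3/s


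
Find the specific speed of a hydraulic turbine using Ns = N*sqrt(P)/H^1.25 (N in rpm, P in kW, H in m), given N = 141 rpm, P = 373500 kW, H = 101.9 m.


Ns = 141 * 373500^0.5 / 101.9^1.25 = 266.1624


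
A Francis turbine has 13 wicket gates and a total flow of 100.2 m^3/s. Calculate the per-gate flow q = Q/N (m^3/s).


q = 100.2 / 13 = 7.7077 m^3/s


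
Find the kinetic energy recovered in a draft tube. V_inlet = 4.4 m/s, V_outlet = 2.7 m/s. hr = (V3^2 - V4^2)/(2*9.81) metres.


hr = (4.4^2 - 2.7^2) / (2*9.81) = 0.6152 m


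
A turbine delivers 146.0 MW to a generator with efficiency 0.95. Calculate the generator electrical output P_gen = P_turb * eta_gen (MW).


P_gen = 146.0 * 0.95 = 138.7000 MW


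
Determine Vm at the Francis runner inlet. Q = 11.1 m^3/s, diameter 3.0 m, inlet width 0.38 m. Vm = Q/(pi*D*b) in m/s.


Vm = 11.1 / (pi * 3.0 * 0.38) = 3.0993 m/s


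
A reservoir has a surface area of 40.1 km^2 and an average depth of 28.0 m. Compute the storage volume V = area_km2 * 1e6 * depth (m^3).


V = 40.1 * 1e6 * 28.0 = 1.1228e+09 m^3


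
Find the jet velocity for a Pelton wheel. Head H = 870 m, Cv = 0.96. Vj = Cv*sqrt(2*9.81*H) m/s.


Vj = 0.96 * sqrt(2*9.81*870) = 125.4239 m/s


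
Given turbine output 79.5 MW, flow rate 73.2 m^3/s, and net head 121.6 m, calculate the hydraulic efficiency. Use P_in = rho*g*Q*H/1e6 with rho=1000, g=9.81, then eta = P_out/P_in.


P_in = 1000 * 9.81 * 73.2 * 121.6 / 1e6 = 87.3200 MW
eta = 79.5 / 87.3200 = 0.9104


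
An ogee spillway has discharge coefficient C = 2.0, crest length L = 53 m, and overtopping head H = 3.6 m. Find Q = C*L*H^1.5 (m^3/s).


Q = 2.0 * 53 * 3.6^1.5 = 724.0351 m^3/s


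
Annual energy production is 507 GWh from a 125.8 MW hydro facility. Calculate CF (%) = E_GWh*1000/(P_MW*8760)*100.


CF = 507 * 1000 / (125.8 * 8760) * 100 = 46.0069 %


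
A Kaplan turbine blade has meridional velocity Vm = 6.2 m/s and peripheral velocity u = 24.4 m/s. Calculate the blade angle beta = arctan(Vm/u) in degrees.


beta = arctan(6.2 / 24.4) = 14.2570 degrees


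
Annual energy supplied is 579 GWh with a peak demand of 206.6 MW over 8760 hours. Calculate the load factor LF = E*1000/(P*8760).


LF = 579 * 1000 / (206.6 * 8760) = 0.3199


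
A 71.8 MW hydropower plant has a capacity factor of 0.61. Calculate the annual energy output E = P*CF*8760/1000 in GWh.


E = 71.8 * 0.61 * 8760 / 1000 = 383.6705 GWh


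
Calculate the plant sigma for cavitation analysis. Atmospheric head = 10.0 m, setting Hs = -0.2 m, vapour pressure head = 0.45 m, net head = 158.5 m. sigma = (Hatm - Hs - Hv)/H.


sigma = (10.0 - (-0.2) - 0.45) / 158.5 = 0.0615


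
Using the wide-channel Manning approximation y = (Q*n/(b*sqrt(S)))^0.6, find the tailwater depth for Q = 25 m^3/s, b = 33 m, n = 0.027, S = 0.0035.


y = (25 * 0.027 / (33 * 0.0035^0.5))^0.6 = 0.5288 m


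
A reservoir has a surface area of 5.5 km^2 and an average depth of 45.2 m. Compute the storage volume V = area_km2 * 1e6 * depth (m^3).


V = 5.5 * 1e6 * 45.2 = 2.4860e+08 m^3


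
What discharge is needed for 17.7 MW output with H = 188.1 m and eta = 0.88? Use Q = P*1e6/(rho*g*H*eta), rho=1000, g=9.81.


Q = 17.7 * 1e6 / (1000 * 9.81 * 188.1 * 0.88) = 10.9002 m^3/s


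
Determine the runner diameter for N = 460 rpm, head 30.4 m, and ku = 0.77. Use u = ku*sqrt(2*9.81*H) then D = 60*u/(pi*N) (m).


u = 0.77 * sqrt(2*9.81*30.4) = 18.8052 m/s
D = 60 * 18.8052 / (pi * 460) = 0.7808 m


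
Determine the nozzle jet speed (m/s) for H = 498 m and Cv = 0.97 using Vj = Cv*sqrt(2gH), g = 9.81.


Vj = 0.97 * sqrt(2*9.81*498) = 95.8817 m/s


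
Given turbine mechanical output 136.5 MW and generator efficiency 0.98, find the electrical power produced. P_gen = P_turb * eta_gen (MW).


P_gen = 136.5 * 0.98 = 133.7700 MW


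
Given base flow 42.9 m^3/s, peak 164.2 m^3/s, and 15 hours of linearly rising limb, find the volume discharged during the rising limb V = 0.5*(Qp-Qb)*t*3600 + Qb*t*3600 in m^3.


V = 0.5*(164.2 - 42.9)*15*3600 + 42.9*15*3600 = 5.5917e+06 m^3


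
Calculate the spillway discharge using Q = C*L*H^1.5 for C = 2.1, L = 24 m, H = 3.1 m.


Q = 2.1 * 24 * 3.1^1.5 = 275.0889 m^3/s


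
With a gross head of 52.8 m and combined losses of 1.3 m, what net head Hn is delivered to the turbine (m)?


Hn = 52.8 - 1.3 = 51.5000 m


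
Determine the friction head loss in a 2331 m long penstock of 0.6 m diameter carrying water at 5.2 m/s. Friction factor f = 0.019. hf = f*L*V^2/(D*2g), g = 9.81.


hf = 0.019 * 2331 * 5.2^2 / (0.6 * 2 * 9.81) = 101.7308 m


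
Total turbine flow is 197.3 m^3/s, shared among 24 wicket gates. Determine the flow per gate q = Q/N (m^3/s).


q = 197.3 / 24 = 8.2208 m^3/s


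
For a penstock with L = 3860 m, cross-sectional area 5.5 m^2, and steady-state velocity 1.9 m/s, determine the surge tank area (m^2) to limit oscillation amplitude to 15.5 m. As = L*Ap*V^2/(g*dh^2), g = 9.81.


As = 3860 * 5.5 * 1.9^2 / (9.81 * 15.5^2) = 32.5181 m^2


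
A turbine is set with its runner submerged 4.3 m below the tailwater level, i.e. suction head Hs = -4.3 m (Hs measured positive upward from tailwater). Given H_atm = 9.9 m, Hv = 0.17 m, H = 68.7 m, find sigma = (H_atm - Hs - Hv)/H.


sigma = (9.9 - (-4.3) - 0.17) / 68.7 = 0.2042


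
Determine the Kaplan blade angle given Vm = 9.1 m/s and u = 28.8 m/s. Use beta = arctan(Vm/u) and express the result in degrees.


beta = arctan(9.1 / 28.8) = 17.5351 degrees


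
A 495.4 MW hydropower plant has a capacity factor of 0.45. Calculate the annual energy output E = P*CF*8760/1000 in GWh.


E = 495.4 * 0.45 * 8760 / 1000 = 1952.8668 GWh


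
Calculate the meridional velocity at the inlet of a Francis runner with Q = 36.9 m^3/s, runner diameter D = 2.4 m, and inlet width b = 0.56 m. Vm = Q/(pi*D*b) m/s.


Vm = 36.9 / (pi * 2.4 * 0.56) = 8.7393 m/s


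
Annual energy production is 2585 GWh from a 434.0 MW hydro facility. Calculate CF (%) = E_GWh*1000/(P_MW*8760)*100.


CF = 2585 * 1000 / (434.0 * 8760) * 100 = 67.9934 %


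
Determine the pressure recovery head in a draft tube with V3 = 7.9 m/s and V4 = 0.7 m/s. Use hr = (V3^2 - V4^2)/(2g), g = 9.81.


hr = (7.9^2 - 0.7^2) / (2*9.81) = 3.1560 m


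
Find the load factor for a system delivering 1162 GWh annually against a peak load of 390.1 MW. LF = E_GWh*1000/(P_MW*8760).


LF = 1162 * 1000 / (390.1 * 8760) = 0.3400


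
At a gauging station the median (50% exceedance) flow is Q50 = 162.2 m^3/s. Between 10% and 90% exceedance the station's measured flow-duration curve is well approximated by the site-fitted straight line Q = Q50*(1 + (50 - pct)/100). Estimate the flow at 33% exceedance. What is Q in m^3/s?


Q = 162.2 * (1 + (50 - 33)/100) = 189.7740 m^3/s


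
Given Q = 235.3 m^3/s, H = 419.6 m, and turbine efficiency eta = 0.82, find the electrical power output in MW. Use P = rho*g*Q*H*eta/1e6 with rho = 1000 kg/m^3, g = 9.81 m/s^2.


P = 1000 * 9.81 * 235.3 * 419.6 * 0.82 / 1e6 = 794.2190 MW


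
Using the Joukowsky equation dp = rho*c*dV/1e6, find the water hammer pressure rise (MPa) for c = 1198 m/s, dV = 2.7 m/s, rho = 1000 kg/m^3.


dp = 1000 * 1198 * 2.7 / 1e6 = 3.2346 MPa


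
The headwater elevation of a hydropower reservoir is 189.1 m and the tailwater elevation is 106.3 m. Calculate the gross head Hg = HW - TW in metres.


Hg = 189.1 - 106.3 = 82.8000 m


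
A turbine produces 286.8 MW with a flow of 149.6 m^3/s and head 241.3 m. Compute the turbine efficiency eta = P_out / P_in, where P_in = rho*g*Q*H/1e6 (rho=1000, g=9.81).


P_in = 1000 * 9.81 * 149.6 * 241.3 / 1e6 = 354.1261 MW
eta = 286.8 / 354.1261 = 0.8099


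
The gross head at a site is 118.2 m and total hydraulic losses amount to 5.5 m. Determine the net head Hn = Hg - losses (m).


Hn = 118.2 - 5.5 = 112.7000 m


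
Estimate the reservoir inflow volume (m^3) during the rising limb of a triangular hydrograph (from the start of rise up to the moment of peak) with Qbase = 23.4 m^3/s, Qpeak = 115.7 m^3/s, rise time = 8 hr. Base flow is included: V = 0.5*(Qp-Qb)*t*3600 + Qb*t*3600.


V = 0.5*(115.7 - 23.4)*8*3600 + 23.4*8*3600 = 2.0030e+06 m^3


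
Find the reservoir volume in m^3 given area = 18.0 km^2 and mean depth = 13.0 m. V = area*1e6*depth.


V = 18.0 * 1e6 * 13.0 = 2.3400e+08 m^3


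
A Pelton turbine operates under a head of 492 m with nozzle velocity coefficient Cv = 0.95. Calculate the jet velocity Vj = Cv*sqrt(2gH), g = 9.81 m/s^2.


Vj = 0.95 * sqrt(2*9.81*492) = 93.3374 m/s


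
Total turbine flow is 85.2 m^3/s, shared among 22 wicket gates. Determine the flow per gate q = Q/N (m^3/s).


q = 85.2 / 22 = 3.8727 m^3/s


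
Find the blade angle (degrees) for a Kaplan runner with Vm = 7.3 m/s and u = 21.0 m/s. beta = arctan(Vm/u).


beta = arctan(7.3 / 21.0) = 19.1684 degrees


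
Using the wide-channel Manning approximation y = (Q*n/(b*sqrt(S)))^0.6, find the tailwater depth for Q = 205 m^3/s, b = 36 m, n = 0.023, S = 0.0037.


y = (205 * 0.023 / (36 * 0.0037^0.5))^0.6 = 1.5843 m


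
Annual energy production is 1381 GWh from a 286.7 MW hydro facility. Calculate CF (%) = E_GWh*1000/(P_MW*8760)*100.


CF = 1381 * 1000 / (286.7 * 8760) * 100 = 54.9872 %


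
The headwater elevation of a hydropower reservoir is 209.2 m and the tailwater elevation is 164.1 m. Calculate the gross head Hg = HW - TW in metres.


Hg = 209.2 - 164.1 = 45.1000 m


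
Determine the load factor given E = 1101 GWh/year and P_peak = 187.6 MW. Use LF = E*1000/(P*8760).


LF = 1101 * 1000 / (187.6 * 8760) = 0.6700


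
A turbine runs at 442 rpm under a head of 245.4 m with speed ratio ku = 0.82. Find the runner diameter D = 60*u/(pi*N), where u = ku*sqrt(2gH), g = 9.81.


u = 0.82 * sqrt(2*9.81*245.4) = 56.8985 m/s
D = 60 * 56.8985 / (pi * 442) = 2.4586 m


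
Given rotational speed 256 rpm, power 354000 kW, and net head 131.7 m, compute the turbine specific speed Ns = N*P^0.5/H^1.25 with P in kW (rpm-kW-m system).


Ns = 256 * 354000^0.5 / 131.7^1.25 = 341.3967


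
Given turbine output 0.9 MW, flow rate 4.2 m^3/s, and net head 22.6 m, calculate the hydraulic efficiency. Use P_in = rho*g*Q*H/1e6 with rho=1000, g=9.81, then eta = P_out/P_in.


P_in = 1000 * 9.81 * 4.2 * 22.6 / 1e6 = 0.9312 MW
eta = 0.9 / 0.9312 = 0.9665


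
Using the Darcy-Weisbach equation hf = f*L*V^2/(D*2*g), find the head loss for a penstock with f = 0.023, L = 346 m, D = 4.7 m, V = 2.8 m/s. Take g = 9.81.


hf = 0.023 * 346 * 2.8^2 / (4.7 * 2 * 9.81) = 0.6766 m


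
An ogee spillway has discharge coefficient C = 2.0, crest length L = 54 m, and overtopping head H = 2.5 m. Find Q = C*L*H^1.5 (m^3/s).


Q = 2.0 * 54 * 2.5^1.5 = 426.9075 m^3/s


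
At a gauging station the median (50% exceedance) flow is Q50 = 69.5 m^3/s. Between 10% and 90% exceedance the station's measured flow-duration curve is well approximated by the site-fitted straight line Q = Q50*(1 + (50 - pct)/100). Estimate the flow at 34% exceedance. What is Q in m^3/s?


Q = 69.5 * (1 + (50 - 34)/100) = 80.6200 m^3/s


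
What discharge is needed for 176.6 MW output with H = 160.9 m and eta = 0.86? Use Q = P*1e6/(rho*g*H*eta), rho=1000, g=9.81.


Q = 176.6 * 1e6 / (1000 * 9.81 * 160.9 * 0.86) = 130.0970 m^3/s


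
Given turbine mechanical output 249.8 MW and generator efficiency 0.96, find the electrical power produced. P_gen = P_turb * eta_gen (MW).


P_gen = 249.8 * 0.96 = 239.8080 MW


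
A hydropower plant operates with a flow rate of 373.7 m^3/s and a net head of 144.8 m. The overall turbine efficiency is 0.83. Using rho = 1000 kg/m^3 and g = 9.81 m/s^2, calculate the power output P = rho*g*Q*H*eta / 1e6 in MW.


P = 1000 * 9.81 * 373.7 * 144.8 * 0.83 / 1e6 = 440.5942 MW


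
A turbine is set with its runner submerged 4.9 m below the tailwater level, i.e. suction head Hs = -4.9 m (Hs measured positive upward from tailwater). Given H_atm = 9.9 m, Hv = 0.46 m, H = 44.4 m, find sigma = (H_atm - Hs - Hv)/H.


sigma = (9.9 - (-4.9) - 0.46) / 44.4 = 0.3230


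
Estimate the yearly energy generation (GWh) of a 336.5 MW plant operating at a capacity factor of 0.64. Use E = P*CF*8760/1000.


E = 336.5 * 0.64 * 8760 / 1000 = 1886.5536 GWh


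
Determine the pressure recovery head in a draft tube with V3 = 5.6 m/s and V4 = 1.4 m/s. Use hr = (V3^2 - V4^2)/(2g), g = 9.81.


hr = (5.6^2 - 1.4^2) / (2*9.81) = 1.4985 m


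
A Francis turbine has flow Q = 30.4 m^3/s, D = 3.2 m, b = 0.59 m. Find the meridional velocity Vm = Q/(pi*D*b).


Vm = 30.4 / (pi * 3.2 * 0.59) = 5.1253 m/s


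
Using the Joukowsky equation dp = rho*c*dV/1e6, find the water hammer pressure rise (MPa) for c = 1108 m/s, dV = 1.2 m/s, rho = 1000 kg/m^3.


dp = 1000 * 1108 * 1.2 / 1e6 = 1.3296 MPa


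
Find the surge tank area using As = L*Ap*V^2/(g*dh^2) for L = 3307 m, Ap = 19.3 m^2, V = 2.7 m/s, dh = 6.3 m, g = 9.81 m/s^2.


As = 3307 * 19.3 * 2.7^2 / (9.81 * 6.3^2) = 1195.0028 m^2


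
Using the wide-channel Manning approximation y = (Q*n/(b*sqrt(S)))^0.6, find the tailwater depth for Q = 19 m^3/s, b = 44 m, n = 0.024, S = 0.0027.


y = (19 * 0.024 / (44 * 0.0027^0.5))^0.6 = 0.3801 m


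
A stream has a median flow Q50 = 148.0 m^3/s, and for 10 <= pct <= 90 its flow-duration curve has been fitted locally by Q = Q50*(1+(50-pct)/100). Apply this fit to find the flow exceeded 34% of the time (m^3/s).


Q = 148.0 * (1 + (50 - 34)/100) = 171.6800 m^3/s


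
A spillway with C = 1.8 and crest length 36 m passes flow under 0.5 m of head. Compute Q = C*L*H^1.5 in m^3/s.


Q = 1.8 * 36 * 0.5^1.5 = 22.9103 m^3/s


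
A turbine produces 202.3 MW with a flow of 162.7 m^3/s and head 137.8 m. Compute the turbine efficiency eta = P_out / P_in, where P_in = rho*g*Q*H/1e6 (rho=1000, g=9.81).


P_in = 1000 * 9.81 * 162.7 * 137.8 / 1e6 = 219.9408 MW
eta = 202.3 / 219.9408 = 0.9198


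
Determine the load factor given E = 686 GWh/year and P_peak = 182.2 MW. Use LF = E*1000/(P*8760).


LF = 686 * 1000 / (182.2 * 8760) = 0.4298


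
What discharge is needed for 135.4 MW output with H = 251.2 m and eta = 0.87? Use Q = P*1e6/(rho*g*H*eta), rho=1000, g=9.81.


Q = 135.4 * 1e6 / (1000 * 9.81 * 251.2 * 0.87) = 63.1554 m^3/s


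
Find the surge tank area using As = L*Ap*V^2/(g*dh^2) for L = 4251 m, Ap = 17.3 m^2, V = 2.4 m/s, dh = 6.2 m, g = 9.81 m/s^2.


As = 4251 * 17.3 * 2.4^2 / (9.81 * 6.2^2) = 1123.3299 m^2


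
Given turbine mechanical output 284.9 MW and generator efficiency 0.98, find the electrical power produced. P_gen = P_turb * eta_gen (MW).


P_gen = 284.9 * 0.98 = 279.2020 MW


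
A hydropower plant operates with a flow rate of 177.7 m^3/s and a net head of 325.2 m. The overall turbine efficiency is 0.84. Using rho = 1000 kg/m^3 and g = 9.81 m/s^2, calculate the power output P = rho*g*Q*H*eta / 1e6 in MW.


P = 1000 * 9.81 * 177.7 * 325.2 * 0.84 / 1e6 = 476.1966 MW


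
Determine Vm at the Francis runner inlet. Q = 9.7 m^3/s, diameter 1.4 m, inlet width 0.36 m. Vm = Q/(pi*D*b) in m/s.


Vm = 9.7 / (pi * 1.4 * 0.36) = 6.1262 m/s


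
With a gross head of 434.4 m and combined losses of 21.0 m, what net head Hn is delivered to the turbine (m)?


Hn = 434.4 - 21.0 = 413.4000 m


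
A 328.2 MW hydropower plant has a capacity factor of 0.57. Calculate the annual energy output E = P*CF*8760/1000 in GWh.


E = 328.2 * 0.57 * 8760 / 1000 = 1638.7682 GWh


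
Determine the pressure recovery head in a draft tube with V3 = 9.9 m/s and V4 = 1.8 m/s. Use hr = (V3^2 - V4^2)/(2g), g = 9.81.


hr = (9.9^2 - 1.8^2) / (2*9.81) = 4.8303 m


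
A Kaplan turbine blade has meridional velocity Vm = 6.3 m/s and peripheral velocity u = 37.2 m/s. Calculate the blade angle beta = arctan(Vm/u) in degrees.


beta = arctan(6.3 / 37.2) = 9.6121 degrees


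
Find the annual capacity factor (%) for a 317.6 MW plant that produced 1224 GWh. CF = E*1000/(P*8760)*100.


CF = 1224 * 1000 / (317.6 * 8760) * 100 = 43.9943 %


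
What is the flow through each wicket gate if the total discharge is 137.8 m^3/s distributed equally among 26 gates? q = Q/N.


q = 137.8 / 26 = 5.3000 m^3/s


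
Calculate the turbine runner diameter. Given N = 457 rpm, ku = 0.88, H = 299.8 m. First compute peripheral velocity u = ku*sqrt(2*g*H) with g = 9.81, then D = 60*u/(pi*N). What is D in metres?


u = 0.88 * sqrt(2*9.81*299.8) = 67.4913 m/s
D = 60 * 67.4913 / (pi * 457) = 2.8205 m


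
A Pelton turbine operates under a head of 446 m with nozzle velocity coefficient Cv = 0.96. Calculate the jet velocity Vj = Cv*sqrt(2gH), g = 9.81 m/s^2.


Vj = 0.96 * sqrt(2*9.81*446) = 89.8024 m/s


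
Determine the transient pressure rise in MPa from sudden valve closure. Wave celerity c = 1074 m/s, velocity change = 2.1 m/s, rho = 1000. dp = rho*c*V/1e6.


dp = 1000 * 1074 * 2.1 / 1e6 = 2.2554 MPa


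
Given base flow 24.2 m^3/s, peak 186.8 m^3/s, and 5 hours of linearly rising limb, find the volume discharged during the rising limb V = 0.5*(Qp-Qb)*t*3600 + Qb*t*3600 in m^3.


V = 0.5*(186.8 - 24.2)*5*3600 + 24.2*5*3600 = 1.8990e+06 m^3


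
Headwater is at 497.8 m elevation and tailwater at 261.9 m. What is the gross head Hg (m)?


Hg = 497.8 - 261.9 = 235.9000 m


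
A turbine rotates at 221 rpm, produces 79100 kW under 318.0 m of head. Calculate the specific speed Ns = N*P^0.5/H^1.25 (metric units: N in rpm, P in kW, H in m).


Ns = 221 * 79100^0.5 / 318.0^1.25 = 46.2857


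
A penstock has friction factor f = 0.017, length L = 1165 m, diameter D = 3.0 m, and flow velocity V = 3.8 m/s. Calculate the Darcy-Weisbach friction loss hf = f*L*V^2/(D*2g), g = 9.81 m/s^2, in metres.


hf = 0.017 * 1165 * 3.8^2 / (3.0 * 2 * 9.81) = 4.8587 m


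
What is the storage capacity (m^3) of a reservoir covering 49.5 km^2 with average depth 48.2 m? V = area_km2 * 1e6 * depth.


V = 49.5 * 1e6 * 48.2 = 2.3859e+09 m^3


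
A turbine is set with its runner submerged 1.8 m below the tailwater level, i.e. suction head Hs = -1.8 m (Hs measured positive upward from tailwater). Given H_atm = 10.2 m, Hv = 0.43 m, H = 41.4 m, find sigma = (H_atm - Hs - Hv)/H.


sigma = (10.2 - (-1.8) - 0.43) / 41.4 = 0.2795


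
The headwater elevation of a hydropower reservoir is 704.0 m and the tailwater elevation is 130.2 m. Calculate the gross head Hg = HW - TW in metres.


Hg = 704.0 - 130.2 = 573.8000 m


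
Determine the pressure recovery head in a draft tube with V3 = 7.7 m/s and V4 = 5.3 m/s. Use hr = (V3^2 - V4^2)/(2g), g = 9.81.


hr = (7.7^2 - 5.3^2) / (2*9.81) = 1.5902 m


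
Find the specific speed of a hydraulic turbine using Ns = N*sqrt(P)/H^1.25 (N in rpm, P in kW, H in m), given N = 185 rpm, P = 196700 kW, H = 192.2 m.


Ns = 185 * 196700^0.5 / 192.2^1.25 = 114.6521


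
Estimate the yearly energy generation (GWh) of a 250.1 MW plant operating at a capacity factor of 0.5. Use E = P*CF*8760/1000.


E = 250.1 * 0.5 * 8760 / 1000 = 1095.4380 GWh


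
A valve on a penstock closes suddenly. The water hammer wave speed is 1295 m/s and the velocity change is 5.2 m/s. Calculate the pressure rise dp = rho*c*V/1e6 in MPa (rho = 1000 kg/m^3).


dp = 1000 * 1295 * 5.2 / 1e6 = 6.7340 MPa


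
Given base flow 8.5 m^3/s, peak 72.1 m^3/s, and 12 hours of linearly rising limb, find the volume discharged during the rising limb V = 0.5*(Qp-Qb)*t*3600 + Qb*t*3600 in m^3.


V = 0.5*(72.1 - 8.5)*12*3600 + 8.5*12*3600 = 1.7410e+06 m^3


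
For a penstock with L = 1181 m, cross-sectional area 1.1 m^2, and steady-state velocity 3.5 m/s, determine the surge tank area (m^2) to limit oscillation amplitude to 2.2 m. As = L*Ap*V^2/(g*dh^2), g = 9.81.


As = 1181 * 1.1 * 3.5^2 / (9.81 * 2.2^2) = 335.1694 m^2


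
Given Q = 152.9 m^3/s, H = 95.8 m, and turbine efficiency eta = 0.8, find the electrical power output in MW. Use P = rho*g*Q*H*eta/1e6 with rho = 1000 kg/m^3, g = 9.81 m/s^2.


P = 1000 * 9.81 * 152.9 * 95.8 * 0.8 / 1e6 = 114.9561 MW


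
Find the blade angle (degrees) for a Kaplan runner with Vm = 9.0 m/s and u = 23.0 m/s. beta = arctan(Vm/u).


beta = arctan(9.0 / 23.0) = 21.3706 degrees


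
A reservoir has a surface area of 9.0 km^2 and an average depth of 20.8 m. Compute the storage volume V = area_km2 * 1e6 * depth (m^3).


V = 9.0 * 1e6 * 20.8 = 1.8720e+08 m^3


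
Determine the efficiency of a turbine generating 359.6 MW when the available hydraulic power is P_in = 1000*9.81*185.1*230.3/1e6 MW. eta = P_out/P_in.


P_in = 1000 * 9.81 * 185.1 * 230.3 / 1e6 = 418.1859 MW
eta = 359.6 / 418.1859 = 0.8599


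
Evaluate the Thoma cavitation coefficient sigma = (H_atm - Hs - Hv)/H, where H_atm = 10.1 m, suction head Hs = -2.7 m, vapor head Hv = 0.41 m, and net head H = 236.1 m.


sigma = (10.1 - (-2.7) - 0.41) / 236.1 = 0.0525


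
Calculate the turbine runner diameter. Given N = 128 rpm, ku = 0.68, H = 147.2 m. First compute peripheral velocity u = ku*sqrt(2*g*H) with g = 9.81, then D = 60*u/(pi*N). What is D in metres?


u = 0.68 * sqrt(2*9.81*147.2) = 36.5437 m/s
D = 60 * 36.5437 / (pi * 128) = 5.4526 m


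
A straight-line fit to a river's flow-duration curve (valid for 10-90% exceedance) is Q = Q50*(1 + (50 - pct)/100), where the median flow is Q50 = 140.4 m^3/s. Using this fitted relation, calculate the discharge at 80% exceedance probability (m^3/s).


Q = 140.4 * (1 + (50 - 80)/100) = 98.2800 m^3/s


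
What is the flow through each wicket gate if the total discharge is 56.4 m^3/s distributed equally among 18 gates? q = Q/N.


q = 56.4 / 18 = 3.1333 m^3/s


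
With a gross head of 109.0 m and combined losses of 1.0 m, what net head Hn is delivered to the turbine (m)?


Hn = 109.0 - 1.0 = 108.0000 m


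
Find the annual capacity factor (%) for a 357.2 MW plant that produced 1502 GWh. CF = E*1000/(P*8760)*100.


CF = 1502 * 1000 / (357.2 * 8760) * 100 = 48.0015 %


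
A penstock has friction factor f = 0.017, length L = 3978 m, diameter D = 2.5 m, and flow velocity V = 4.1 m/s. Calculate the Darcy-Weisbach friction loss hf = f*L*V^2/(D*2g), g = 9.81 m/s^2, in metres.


hf = 0.017 * 3978 * 4.1^2 / (2.5 * 2 * 9.81) = 23.1762 m


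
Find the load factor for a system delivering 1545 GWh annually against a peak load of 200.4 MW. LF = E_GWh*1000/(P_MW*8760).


LF = 1545 * 1000 / (200.4 * 8760) = 0.8801


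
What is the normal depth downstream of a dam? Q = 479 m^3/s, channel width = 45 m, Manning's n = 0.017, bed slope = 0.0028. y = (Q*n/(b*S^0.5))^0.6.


y = (479 * 0.017 / (45 * 0.0028^0.5))^0.6 = 2.0912 m


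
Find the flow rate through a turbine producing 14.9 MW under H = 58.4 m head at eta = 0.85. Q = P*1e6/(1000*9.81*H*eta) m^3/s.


Q = 14.9 * 1e6 / (1000 * 9.81 * 58.4 * 0.85) = 30.5975 m^3/s


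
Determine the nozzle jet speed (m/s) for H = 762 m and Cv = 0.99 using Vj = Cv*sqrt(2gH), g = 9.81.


Vj = 0.99 * sqrt(2*9.81*762) = 121.0493 m/s


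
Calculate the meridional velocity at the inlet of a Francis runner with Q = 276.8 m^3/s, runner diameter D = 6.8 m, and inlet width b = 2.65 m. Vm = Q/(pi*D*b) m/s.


Vm = 276.8 / (pi * 6.8 * 2.65) = 4.8895 m/s


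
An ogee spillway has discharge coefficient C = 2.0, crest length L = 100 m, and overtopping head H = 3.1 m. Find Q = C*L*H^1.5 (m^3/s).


Q = 2.0 * 100 * 3.1^1.5 = 1091.6226 m^3/s


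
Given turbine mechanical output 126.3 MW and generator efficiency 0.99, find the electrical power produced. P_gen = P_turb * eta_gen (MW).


P_gen = 126.3 * 0.99 = 125.0370 MW


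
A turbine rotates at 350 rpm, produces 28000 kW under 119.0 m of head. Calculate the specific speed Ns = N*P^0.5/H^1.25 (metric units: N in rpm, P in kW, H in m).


Ns = 350 * 28000^0.5 / 119.0^1.25 = 149.0093


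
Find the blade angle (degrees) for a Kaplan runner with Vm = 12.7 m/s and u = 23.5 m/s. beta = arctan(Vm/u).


beta = arctan(12.7 / 23.5) = 28.3879 degrees


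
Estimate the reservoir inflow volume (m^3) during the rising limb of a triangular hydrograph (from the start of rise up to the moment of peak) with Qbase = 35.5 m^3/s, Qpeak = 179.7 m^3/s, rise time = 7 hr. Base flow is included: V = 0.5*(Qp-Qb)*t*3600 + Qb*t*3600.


V = 0.5*(179.7 - 35.5)*7*3600 + 35.5*7*3600 = 2.7115e+06 m^3


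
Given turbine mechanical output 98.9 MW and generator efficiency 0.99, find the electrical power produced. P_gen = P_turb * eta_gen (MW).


P_gen = 98.9 * 0.99 = 97.9110 MW


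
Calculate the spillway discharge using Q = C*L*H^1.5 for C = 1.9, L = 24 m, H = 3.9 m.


Q = 1.9 * 24 * 3.9^1.5 = 351.2059 m^3/s


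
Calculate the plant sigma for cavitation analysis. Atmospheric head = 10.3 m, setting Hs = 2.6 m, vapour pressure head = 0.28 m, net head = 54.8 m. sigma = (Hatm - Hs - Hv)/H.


sigma = (10.3 - 2.6 - 0.28) / 54.8 = 0.1354


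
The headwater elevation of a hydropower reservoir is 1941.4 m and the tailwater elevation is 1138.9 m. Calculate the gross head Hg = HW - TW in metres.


Hg = 1941.4 - 1138.9 = 802.5000 m


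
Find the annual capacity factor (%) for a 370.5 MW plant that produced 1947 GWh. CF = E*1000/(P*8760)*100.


CF = 1947 * 1000 / (370.5 * 8760) * 100 = 59.9893 %


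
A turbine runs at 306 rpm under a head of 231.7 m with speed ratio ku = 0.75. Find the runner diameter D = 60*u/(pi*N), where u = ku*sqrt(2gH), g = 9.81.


u = 0.75 * sqrt(2*9.81*231.7) = 50.5678 m/s
D = 60 * 50.5678 / (pi * 306) = 3.1561 m


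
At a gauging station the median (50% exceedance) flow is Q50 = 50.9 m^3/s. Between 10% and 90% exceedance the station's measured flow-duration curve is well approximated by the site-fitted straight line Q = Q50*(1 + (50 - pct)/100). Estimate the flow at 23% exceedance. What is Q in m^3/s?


Q = 50.9 * (1 + (50 - 23)/100) = 64.6430 m^3/s


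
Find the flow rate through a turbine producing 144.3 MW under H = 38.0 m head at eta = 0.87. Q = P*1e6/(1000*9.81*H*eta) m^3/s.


Q = 144.3 * 1e6 / (1000 * 9.81 * 38.0 * 0.87) = 444.9329 m^3/s


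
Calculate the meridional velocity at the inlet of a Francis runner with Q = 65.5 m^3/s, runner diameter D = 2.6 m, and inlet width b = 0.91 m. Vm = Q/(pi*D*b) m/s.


Vm = 65.5 / (pi * 2.6 * 0.91) = 8.8120 m/s


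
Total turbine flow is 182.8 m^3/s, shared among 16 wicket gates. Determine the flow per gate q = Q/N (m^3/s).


q = 182.8 / 16 = 11.4250 m^3/s


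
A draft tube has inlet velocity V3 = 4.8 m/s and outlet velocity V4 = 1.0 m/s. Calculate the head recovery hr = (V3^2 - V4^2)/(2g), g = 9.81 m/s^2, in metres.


hr = (4.8^2 - 1.0^2) / (2*9.81) = 1.1233 m


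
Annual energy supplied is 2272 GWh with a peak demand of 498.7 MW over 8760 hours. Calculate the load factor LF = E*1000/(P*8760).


LF = 2272 * 1000 / (498.7 * 8760) = 0.5201


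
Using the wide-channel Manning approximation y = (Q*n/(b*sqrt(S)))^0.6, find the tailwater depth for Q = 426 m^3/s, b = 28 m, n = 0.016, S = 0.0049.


y = (426 * 0.016 / (28 * 0.0049^0.5))^0.6 = 2.1123 m


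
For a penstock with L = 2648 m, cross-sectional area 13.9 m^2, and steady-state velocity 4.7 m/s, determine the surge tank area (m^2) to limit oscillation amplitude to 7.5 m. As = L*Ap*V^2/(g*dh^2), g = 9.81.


As = 2648 * 13.9 * 4.7^2 / (9.81 * 7.5^2) = 1473.4553 m^2


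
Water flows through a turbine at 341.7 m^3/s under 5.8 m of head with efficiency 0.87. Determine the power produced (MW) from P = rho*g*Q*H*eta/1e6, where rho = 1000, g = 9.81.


P = 1000 * 9.81 * 341.7 * 5.8 * 0.87 / 1e6 = 16.9146 MW


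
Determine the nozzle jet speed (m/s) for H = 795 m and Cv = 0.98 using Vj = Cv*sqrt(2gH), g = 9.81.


Vj = 0.98 * sqrt(2*9.81*795) = 122.3937 m/s


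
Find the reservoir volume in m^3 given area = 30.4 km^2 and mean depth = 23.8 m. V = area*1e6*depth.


V = 30.4 * 1e6 * 23.8 = 7.2352e+08 m^3


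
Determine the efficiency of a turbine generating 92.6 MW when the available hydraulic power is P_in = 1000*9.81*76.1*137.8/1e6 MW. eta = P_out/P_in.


P_in = 1000 * 9.81 * 76.1 * 137.8 / 1e6 = 102.8733 MW
eta = 92.6 / 102.8733 = 0.9001


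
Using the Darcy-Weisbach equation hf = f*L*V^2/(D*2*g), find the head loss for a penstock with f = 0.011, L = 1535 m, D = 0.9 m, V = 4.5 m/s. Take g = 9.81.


hf = 0.011 * 1535 * 4.5^2 / (0.9 * 2 * 9.81) = 19.3635 m


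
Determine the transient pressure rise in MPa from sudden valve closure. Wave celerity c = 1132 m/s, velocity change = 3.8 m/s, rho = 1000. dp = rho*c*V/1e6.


dp = 1000 * 1132 * 3.8 / 1e6 = 4.3016 MPa


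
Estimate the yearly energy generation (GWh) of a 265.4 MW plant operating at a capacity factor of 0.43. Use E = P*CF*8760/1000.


E = 265.4 * 0.43 * 8760 / 1000 = 999.7087 GWh


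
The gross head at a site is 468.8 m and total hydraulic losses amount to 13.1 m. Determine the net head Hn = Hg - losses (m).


Hn = 468.8 - 13.1 = 455.7000 m


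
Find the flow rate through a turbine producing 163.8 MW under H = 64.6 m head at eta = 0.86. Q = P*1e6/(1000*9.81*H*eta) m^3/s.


Q = 163.8 * 1e6 / (1000 * 9.81 * 64.6 * 0.86) = 300.5481 m^3/s


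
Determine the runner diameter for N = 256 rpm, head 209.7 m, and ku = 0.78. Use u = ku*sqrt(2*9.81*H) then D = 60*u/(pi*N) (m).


u = 0.78 * sqrt(2*9.81*209.7) = 50.0315 m/s
D = 60 * 50.0315 / (pi * 256) = 3.7325 m


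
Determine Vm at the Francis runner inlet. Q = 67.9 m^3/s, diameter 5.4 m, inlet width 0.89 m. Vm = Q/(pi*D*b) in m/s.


Vm = 67.9 / (pi * 5.4 * 0.89) = 4.4971 m/s


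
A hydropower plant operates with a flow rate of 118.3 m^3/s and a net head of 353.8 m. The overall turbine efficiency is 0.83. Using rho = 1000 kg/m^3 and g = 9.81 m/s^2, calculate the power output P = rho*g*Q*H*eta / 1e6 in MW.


P = 1000 * 9.81 * 118.3 * 353.8 * 0.83 / 1e6 = 340.7922 MW


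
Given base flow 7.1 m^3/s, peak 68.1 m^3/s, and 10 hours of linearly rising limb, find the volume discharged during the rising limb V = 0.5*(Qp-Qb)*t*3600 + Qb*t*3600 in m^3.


V = 0.5*(68.1 - 7.1)*10*3600 + 7.1*10*3600 = 1.3536e+06 m^3


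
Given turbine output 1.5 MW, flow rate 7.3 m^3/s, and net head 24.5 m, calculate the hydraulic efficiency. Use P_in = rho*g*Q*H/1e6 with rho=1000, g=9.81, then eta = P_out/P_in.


P_in = 1000 * 9.81 * 7.3 * 24.5 / 1e6 = 1.7545 MW
eta = 1.5 / 1.7545 = 0.8549


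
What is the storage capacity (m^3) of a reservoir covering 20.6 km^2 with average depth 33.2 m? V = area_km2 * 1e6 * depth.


V = 20.6 * 1e6 * 33.2 = 6.8392e+08 m^3


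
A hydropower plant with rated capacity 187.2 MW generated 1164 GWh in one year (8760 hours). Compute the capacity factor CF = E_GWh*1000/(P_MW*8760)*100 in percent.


CF = 1164 * 1000 / (187.2 * 8760) * 100 = 70.9811 %


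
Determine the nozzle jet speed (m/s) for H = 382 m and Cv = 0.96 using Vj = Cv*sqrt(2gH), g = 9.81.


Vj = 0.96 * sqrt(2*9.81*382) = 83.1098 m/s


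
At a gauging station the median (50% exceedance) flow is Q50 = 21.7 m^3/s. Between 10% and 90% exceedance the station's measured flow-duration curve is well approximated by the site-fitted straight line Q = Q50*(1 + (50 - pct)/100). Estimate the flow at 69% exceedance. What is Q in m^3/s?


Q = 21.7 * (1 + (50 - 69)/100) = 17.5770 m^3/s


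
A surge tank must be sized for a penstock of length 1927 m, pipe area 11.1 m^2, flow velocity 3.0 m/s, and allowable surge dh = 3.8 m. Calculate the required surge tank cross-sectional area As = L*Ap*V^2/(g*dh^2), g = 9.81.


As = 1927 * 11.1 * 3.0^2 / (9.81 * 3.8^2) = 1358.9735 m^2


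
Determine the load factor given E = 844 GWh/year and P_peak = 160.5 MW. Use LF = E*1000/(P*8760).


LF = 844 * 1000 / (160.5 * 8760) = 0.6003


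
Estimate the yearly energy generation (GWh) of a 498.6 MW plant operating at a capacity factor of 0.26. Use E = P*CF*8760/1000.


E = 498.6 * 0.26 * 8760 / 1000 = 1135.6114 GWh


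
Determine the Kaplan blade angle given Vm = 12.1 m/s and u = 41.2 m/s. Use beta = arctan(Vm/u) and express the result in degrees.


beta = arctan(12.1 / 41.2) = 16.3670 degrees


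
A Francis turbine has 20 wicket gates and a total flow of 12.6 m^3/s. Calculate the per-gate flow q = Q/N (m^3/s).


q = 12.6 / 20 = 0.6300 m^3/s


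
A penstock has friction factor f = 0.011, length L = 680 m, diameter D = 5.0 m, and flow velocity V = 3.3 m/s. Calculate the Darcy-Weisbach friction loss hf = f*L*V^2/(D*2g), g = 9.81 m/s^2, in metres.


hf = 0.011 * 680 * 3.3^2 / (5.0 * 2 * 9.81) = 0.8303 m


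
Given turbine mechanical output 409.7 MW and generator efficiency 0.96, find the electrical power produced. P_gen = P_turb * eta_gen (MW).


P_gen = 409.7 * 0.96 = 393.3120 MW


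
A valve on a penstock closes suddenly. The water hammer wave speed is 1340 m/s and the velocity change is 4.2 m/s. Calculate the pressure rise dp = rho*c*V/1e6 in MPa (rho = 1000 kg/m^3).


dp = 1000 * 1340 * 4.2 / 1e6 = 5.6280 MPa


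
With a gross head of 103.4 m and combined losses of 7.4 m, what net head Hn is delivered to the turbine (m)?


Hn = 103.4 - 7.4 = 96.0000 m


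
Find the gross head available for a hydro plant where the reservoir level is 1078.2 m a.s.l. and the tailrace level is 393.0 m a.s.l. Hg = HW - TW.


Hg = 1078.2 - 393.0 = 685.2000 m


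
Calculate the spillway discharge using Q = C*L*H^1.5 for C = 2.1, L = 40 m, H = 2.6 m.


Q = 2.1 * 40 * 2.6^1.5 = 352.1594 m^3/s


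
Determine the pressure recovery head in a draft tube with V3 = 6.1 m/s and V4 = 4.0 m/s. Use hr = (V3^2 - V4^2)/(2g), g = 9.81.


hr = (6.1^2 - 4.0^2) / (2*9.81) = 1.0810 m


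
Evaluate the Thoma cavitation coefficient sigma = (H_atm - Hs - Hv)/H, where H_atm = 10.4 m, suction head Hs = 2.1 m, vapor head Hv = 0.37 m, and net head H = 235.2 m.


sigma = (10.4 - 2.1 - 0.37) / 235.2 = 0.0337


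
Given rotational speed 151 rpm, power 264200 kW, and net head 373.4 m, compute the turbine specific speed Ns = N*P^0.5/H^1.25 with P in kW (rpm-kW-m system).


Ns = 151 * 264200^0.5 / 373.4^1.25 = 47.2852


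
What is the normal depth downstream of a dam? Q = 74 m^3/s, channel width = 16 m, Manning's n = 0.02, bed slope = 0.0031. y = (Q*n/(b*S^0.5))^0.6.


y = (74 * 0.02 / (16 * 0.0031^0.5))^0.6 = 1.3561 m


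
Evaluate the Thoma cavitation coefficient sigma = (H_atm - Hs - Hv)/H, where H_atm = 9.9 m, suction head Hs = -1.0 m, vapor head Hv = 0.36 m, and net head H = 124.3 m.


sigma = (9.9 - (-1.0) - 0.36) / 124.3 = 0.0848


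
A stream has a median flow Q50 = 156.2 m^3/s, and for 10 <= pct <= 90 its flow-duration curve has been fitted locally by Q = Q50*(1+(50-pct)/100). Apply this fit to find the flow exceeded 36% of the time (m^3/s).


Q = 156.2 * (1 + (50 - 36)/100) = 178.0680 m^3/s


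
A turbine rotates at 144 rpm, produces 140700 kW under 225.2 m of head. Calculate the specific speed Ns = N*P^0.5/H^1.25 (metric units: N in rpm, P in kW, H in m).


Ns = 144 * 140700^0.5 / 225.2^1.25 = 61.9155


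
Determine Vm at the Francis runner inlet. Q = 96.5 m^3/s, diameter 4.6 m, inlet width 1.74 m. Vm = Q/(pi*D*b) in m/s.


Vm = 96.5 / (pi * 4.6 * 1.74) = 3.8377 m/s


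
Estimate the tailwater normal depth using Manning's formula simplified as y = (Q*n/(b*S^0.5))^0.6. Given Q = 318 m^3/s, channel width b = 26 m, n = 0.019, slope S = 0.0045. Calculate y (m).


y = (318 * 0.019 / (26 * 0.0045^0.5))^0.6 = 2.1075 m


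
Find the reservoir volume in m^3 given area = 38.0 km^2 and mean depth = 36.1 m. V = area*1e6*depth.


V = 38.0 * 1e6 * 36.1 = 1.3718e+09 m^3


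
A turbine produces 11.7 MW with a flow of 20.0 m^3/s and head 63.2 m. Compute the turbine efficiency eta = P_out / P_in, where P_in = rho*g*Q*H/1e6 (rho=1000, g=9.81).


P_in = 1000 * 9.81 * 20.0 * 63.2 / 1e6 = 12.3998 MW
eta = 11.7 / 12.3998 = 0.9436


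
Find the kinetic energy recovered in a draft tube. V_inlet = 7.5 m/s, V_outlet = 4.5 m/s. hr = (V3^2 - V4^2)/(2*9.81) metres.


hr = (7.5^2 - 4.5^2) / (2*9.81) = 1.8349 m


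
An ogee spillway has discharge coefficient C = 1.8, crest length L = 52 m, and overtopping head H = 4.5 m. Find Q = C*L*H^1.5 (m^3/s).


Q = 1.8 * 52 * 4.5^1.5 = 893.5001 m^3/s


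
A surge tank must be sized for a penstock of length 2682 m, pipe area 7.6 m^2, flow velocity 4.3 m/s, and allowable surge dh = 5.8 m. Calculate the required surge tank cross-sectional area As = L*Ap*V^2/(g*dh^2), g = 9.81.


As = 2682 * 7.6 * 4.3^2 / (9.81 * 5.8^2) = 1142.0478 m^2


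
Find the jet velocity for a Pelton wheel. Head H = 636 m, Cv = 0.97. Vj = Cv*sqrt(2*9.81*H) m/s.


Vj = 0.97 * sqrt(2*9.81*636) = 108.3552 m/s


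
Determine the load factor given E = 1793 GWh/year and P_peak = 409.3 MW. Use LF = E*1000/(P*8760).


LF = 1793 * 1000 / (409.3 * 8760) = 0.5001


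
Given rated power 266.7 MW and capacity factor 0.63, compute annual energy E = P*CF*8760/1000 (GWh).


E = 266.7 * 0.63 * 8760 / 1000 = 1471.8640 GWh


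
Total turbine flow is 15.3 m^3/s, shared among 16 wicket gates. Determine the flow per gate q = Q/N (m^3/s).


q = 15.3 / 16 = 0.9563 m^3/s
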